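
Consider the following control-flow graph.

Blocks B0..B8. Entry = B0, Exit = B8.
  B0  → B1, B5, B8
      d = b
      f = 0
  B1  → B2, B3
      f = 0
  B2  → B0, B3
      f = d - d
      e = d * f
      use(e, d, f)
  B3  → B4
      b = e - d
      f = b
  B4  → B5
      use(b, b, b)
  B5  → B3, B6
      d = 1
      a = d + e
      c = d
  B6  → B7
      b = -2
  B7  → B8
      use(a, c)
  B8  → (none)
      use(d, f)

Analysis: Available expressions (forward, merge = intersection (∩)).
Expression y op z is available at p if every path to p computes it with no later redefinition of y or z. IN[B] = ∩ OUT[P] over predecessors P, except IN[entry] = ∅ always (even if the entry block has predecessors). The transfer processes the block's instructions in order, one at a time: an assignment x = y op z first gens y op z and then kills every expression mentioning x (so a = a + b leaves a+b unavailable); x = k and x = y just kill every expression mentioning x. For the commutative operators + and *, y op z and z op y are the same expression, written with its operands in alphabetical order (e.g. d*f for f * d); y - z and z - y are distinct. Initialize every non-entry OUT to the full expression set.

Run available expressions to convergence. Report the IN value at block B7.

Answer: {d+e}

Trace:
Converged values:
  B0:   IN={}   OUT={}
  B1:   IN={}   OUT={}
  B2:   IN={}   OUT={d*f, d-d}
  B3:   IN={}   OUT={e-d}
  B4:   IN={e-d}   OUT={e-d}
  B5:   IN={}   OUT={d+e}
  B6:   IN={d+e}   OUT={d+e}
  B7:   IN={d+e}   OUT={d+e}
  B8:   IN={}   OUT={}

Merge at B7: IN[B7] = OUT[B6] = {d+e}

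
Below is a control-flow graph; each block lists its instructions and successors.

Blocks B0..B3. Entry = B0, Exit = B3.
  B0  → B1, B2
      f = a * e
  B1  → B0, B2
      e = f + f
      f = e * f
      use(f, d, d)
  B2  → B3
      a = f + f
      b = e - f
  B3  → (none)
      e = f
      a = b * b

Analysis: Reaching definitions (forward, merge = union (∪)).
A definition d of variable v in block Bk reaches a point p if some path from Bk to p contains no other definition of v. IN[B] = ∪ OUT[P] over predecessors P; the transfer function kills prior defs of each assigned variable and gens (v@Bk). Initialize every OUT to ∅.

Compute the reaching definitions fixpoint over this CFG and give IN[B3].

Answer: {a@B2, b@B2, e@B1, f@B0, f@B1}

Working:
Converged values:
  B0:   IN={e@B1, f@B1}   OUT={e@B1, f@B0}
  B1:   IN={e@B1, f@B0}   OUT={e@B1, f@B1}
  B2:   IN={e@B1, f@B0, f@B1}   OUT={a@B2, b@B2, e@B1, f@B0, f@B1}
  B3:   IN={a@B2, b@B2, e@B1, f@B0, f@B1}   OUT={a@B3, b@B2, e@B3, f@B0, f@B1}

Merge at B3: IN[B3] = OUT[B2] = {a@B2, b@B2, e@B1, f@B0, f@B1}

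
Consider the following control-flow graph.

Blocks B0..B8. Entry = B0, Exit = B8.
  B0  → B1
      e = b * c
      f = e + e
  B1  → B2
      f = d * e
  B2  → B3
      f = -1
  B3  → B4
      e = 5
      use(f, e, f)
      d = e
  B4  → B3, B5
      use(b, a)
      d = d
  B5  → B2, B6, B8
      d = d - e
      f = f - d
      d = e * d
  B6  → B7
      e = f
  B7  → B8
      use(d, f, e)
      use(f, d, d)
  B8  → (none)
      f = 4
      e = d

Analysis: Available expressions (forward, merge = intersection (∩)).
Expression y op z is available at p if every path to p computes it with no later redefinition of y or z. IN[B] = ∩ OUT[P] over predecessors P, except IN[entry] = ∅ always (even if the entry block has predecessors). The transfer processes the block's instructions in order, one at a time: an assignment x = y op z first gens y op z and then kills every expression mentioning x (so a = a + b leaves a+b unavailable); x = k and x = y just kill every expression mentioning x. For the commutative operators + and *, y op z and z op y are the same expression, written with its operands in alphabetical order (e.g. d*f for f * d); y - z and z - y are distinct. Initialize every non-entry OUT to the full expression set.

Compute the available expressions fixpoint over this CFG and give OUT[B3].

Per-block solution:
  B0:   IN={}   OUT={b*c, e+e}
  B1:   IN={b*c, e+e}   OUT={b*c, d*e, e+e}
  B2:   IN={b*c}   OUT={b*c}
  B3:   IN={b*c}   OUT={b*c}
  B4:   IN={b*c}   OUT={b*c}
  B5:   IN={b*c}   OUT={b*c}
  B6:   IN={b*c}   OUT={b*c}
  B7:   IN={b*c}   OUT={b*c}
  B8:   IN={b*c}   OUT={b*c}

Merge at B3: IN[B3] = OUT[B2] ∩ OUT[B4] = {b*c}
Applying B3's transfer function to that IN value gives OUT[B3] (row B3 above).

Answer: {b*c}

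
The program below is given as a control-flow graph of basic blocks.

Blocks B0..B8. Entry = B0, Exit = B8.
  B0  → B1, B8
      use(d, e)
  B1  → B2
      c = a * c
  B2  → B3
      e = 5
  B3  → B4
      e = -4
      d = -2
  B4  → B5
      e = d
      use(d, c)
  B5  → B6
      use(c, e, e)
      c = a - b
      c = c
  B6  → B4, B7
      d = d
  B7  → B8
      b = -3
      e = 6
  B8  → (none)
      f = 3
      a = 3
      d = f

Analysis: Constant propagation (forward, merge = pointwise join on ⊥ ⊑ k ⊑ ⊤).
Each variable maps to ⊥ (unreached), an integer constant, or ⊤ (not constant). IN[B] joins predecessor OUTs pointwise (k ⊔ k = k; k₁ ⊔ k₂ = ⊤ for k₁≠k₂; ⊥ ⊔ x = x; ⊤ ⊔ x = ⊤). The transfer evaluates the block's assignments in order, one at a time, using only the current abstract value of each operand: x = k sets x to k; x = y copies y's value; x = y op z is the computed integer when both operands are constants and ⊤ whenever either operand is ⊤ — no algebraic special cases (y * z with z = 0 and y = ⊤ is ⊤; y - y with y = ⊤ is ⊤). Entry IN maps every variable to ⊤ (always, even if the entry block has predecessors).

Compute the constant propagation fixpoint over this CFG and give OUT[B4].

Converged values:
  B0:   IN=(all ⊤)   OUT=(all ⊤)
  B1:   IN=(all ⊤)   OUT=(all ⊤)
  B2:   IN=(all ⊤)   OUT={e:5; rest ⊤}
  B3:   IN={e:5; rest ⊤}   OUT={d:-2, e:-4; rest ⊤}
  B4:   IN={d:-2; rest ⊤}   OUT={d:-2, e:-2; rest ⊤}
  B5:   IN={d:-2, e:-2; rest ⊤}   OUT={d:-2, e:-2; rest ⊤}
  B6:   IN={d:-2, e:-2; rest ⊤}   OUT={d:-2, e:-2; rest ⊤}
  B7:   IN={d:-2, e:-2; rest ⊤}   OUT={b:-3, d:-2, e:6; rest ⊤}
  B8:   IN=(all ⊤)   OUT={a:3, d:3, f:3; rest ⊤}

Merge at B4: IN[B4] = OUT[B3] ⊔ OUT[B6] = {a: ⊤, b: ⊤, c: ⊤, d: -2, e: ⊤, f: ⊤}
Applying B4's transfer function to that IN value gives OUT[B4] (row B4 above).

Answer: {a: ⊤, b: ⊤, c: ⊤, d: -2, e: -2, f: ⊤}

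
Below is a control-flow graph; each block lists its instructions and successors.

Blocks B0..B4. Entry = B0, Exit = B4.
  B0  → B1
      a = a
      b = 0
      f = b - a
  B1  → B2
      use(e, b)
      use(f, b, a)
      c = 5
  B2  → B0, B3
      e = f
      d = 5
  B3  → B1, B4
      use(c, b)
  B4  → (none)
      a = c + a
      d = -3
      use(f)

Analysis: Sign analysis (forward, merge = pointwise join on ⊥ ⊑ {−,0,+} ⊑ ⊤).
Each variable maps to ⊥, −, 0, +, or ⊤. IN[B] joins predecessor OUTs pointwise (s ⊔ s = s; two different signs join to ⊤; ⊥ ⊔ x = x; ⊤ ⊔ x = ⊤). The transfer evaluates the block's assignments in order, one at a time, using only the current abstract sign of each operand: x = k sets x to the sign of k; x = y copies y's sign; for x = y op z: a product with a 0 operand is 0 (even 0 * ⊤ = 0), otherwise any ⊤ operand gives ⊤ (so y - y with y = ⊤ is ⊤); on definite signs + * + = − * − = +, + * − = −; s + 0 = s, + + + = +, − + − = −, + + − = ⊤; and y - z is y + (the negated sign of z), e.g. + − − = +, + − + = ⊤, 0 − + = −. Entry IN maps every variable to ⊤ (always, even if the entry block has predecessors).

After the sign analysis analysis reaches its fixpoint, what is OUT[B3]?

Converged values:
  B0:  IN=(all ⊤)  OUT={b:0; rest ⊤}
  B1:  IN={b:0; rest ⊤}  OUT={b:0, c:+; rest ⊤}
  B2:  IN={b:0, c:+; rest ⊤}  OUT={b:0, c:+, d:+; rest ⊤}
  B3:  IN={b:0, c:+, d:+; rest ⊤}  OUT={b:0, c:+, d:+; rest ⊤}
  B4:  IN={b:0, c:+, d:+; rest ⊤}  OUT={b:0, c:+, d:-; rest ⊤}

Merge at B3: IN[B3] = OUT[B2] = {a: ⊤, b: 0, c: +, d: +, e: ⊤, f: ⊤}
Applying B3's transfer function to that IN value gives OUT[B3] (row B3 above).

Answer: {a: ⊤, b: 0, c: +, d: +, e: ⊤, f: ⊤}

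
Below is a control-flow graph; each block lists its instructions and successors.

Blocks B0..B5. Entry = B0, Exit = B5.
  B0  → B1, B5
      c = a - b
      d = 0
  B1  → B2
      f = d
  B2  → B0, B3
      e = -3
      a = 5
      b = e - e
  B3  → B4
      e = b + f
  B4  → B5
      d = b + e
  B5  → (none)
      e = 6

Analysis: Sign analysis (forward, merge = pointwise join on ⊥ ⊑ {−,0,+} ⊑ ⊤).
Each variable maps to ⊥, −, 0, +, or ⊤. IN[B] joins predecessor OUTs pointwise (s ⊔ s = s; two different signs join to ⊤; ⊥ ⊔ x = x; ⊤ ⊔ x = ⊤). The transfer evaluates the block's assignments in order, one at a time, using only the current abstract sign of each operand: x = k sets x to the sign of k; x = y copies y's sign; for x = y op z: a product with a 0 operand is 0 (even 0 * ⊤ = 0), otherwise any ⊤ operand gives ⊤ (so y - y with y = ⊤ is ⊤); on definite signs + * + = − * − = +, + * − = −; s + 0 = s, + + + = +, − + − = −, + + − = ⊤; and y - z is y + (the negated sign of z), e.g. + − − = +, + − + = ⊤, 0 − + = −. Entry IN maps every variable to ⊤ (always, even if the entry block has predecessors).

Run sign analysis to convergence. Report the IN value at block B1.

Answer: {a: ⊤, b: ⊤, c: ⊤, d: 0, e: ⊤, f: ⊤}

Working:
Per-block solution:
  B0: | IN=(all ⊤) | OUT={d:0; rest ⊤}
  B1: | IN={d:0; rest ⊤} | OUT={d:0, f:0; rest ⊤}
  B2: | IN={d:0, f:0; rest ⊤} | OUT={a:+, d:0, e:-, f:0; rest ⊤}
  B3: | IN={a:+, d:0, e:-, f:0; rest ⊤} | OUT={a:+, d:0, f:0; rest ⊤}
  B4: | IN={a:+, d:0, f:0; rest ⊤} | OUT={a:+, f:0; rest ⊤}
  B5: | IN=(all ⊤) | OUT={e:+; rest ⊤}

Merge at B1: IN[B1] = OUT[B0] = {a: ⊤, b: ⊤, c: ⊤, d: 0, e: ⊤, f: ⊤}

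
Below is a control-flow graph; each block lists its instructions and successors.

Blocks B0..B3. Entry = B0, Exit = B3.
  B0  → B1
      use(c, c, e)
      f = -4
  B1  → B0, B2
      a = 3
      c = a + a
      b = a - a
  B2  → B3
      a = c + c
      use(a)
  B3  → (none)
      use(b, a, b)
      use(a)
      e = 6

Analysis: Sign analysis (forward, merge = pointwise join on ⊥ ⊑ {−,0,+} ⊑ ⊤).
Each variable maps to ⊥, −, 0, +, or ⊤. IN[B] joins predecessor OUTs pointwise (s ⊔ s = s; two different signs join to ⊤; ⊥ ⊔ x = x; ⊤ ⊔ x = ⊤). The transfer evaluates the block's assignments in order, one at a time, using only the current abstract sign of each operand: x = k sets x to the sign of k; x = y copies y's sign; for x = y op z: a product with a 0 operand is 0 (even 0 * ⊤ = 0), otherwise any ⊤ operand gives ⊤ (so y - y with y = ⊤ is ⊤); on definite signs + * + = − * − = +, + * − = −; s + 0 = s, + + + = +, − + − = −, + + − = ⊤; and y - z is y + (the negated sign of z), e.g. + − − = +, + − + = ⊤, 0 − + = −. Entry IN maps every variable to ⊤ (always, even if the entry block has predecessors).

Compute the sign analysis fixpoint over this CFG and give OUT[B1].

Fixpoint table:
  B0:  IN=(all ⊤)  OUT={f:-; rest ⊤}
  B1:  IN={f:-; rest ⊤}  OUT={a:+, c:+, f:-; rest ⊤}
  B2:  IN={a:+, c:+, f:-; rest ⊤}  OUT={a:+, c:+, f:-; rest ⊤}
  B3:  IN={a:+, c:+, f:-; rest ⊤}  OUT={a:+, c:+, e:+, f:-; rest ⊤}

Merge at B1: IN[B1] = OUT[B0] = {a: ⊤, b: ⊤, c: ⊤, d: ⊤, e: ⊤, f: -}
Applying B1's transfer function to that IN value gives OUT[B1] (row B1 above).

Answer: {a: +, b: ⊤, c: +, d: ⊤, e: ⊤, f: -}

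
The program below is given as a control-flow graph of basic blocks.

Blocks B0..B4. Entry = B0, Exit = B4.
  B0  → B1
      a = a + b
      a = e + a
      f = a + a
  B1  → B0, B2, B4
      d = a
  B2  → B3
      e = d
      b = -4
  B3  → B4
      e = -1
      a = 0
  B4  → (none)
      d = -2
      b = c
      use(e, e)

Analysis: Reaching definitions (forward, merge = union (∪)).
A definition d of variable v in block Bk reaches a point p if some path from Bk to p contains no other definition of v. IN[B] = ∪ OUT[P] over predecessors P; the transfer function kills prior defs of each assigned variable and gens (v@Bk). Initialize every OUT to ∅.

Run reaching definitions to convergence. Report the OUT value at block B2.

Answer: {a@B0, b@B2, d@B1, e@B2, f@B0}

Derivation:
Fixpoint table:
  B0:   IN={a@B0, d@B1, f@B0}   OUT={a@B0, d@B1, f@B0}
  B1:   IN={a@B0, d@B1, f@B0}   OUT={a@B0, d@B1, f@B0}
  B2:   IN={a@B0, d@B1, f@B0}   OUT={a@B0, b@B2, d@B1, e@B2, f@B0}
  B3:   IN={a@B0, b@B2, d@B1, e@B2, f@B0}   OUT={a@B3, b@B2, d@B1, e@B3, f@B0}
  B4:   IN={a@B0, a@B3, b@B2, d@B1, e@B3, f@B0}   OUT={a@B0, a@B3, b@B4, d@B4, e@B3, f@B0}

Merge at B2: IN[B2] = OUT[B1] = {a@B0, d@B1, f@B0}
Applying B2's transfer function to that IN value gives OUT[B2] (row B2 above).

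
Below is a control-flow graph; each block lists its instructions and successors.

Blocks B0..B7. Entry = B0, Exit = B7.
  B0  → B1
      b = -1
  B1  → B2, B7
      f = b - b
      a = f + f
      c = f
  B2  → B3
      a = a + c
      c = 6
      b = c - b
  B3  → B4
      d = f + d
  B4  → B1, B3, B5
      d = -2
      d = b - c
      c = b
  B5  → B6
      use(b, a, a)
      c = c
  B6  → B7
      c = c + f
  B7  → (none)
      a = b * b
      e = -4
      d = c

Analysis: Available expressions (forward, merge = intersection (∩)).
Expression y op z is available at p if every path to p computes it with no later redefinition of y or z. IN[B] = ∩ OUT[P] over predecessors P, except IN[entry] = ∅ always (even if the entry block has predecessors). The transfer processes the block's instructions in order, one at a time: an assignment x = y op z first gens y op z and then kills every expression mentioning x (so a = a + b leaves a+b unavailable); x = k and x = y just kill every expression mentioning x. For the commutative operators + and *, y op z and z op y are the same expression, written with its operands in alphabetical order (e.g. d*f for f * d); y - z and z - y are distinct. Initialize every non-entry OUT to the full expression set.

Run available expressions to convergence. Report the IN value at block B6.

Answer: {f+f}

Derivation:
Fixpoint table:
  B0:  IN={}  OUT={}
  B1:  IN={}  OUT={b-b, f+f}
  B2:  IN={b-b, f+f}  OUT={f+f}
  B3:  IN={f+f}  OUT={f+f}
  B4:  IN={f+f}  OUT={f+f}
  B5:  IN={f+f}  OUT={f+f}
  B6:  IN={f+f}  OUT={f+f}
  B7:  IN={f+f}  OUT={b*b, f+f}

Merge at B6: IN[B6] = OUT[B5] = {f+f}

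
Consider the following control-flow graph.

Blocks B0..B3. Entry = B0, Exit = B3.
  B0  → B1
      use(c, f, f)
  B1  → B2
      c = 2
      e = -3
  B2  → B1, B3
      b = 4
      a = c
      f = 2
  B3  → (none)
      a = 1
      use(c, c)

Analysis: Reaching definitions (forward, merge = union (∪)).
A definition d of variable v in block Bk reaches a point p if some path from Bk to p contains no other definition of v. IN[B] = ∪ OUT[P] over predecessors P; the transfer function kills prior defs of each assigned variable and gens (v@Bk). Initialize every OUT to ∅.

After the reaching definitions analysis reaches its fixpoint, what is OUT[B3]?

Answer: {a@B3, b@B2, c@B1, e@B1, f@B2}

Derivation:
Per-block solution:
  B0:  IN={}  OUT={}
  B1:  IN={a@B2, b@B2, c@B1, e@B1, f@B2}  OUT={a@B2, b@B2, c@B1, e@B1, f@B2}
  B2:  IN={a@B2, b@B2, c@B1, e@B1, f@B2}  OUT={a@B2, b@B2, c@B1, e@B1, f@B2}
  B3:  IN={a@B2, b@B2, c@B1, e@B1, f@B2}  OUT={a@B3, b@B2, c@B1, e@B1, f@B2}

Merge at B3: IN[B3] = OUT[B2] = {a@B2, b@B2, c@B1, e@B1, f@B2}
Applying B3's transfer function to that IN value gives OUT[B3] (row B3 above).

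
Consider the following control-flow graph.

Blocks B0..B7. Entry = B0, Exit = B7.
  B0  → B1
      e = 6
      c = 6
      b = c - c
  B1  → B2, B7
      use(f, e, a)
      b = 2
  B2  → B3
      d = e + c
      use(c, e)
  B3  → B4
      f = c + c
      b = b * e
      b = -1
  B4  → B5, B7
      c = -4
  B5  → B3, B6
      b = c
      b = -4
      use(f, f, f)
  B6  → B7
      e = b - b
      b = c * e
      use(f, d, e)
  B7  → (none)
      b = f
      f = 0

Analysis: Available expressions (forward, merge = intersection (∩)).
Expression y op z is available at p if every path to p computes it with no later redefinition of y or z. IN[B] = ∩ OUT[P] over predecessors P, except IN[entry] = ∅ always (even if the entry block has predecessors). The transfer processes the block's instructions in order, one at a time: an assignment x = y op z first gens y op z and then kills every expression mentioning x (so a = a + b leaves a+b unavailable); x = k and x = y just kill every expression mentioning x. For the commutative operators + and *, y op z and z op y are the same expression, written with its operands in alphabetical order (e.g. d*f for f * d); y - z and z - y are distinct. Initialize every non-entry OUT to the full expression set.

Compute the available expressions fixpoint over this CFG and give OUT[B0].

Fixpoint table:
  B0:   IN={}   OUT={c-c}
  B1:   IN={c-c}   OUT={c-c}
  B2:   IN={c-c}   OUT={c+e, c-c}
  B3:   IN={}   OUT={c+c}
  B4:   IN={c+c}   OUT={}
  B5:   IN={}   OUT={}
  B6:   IN={}   OUT={c*e}
  B7:   IN={}   OUT={}

B0 is the boundary node: IN[B0] = {}
Applying B0's transfer function to that IN value gives OUT[B0] (row B0 above).

Answer: {c-c}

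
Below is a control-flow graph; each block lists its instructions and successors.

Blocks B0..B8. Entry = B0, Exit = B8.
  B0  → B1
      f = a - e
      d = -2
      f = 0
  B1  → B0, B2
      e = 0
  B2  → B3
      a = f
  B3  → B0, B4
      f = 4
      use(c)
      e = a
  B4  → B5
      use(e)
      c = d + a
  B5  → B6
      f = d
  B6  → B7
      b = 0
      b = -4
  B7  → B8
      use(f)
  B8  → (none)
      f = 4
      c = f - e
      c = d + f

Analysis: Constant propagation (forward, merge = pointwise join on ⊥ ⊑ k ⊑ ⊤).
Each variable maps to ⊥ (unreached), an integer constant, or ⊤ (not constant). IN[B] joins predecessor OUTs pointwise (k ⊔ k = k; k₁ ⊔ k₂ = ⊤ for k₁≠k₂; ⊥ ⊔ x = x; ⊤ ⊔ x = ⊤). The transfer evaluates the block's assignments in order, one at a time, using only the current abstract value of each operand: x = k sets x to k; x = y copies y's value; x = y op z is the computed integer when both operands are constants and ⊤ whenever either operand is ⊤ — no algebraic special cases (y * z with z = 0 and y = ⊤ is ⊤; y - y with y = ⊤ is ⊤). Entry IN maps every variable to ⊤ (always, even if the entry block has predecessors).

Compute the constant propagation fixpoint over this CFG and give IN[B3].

Converged values:
  B0:   IN=(all ⊤)   OUT={d:-2, f:0; rest ⊤}
  B1:   IN={d:-2, f:0; rest ⊤}   OUT={d:-2, e:0, f:0; rest ⊤}
  B2:   IN={d:-2, e:0, f:0; rest ⊤}   OUT={a:0, d:-2, e:0, f:0; rest ⊤}
  B3:   IN={a:0, d:-2, e:0, f:0; rest ⊤}   OUT={a:0, d:-2, e:0, f:4; rest ⊤}
  B4:   IN={a:0, d:-2, e:0, f:4; rest ⊤}   OUT={a:0, c:-2, d:-2, e:0, f:4; rest ⊤}
  B5:   IN={a:0, c:-2, d:-2, e:0, f:4; rest ⊤}   OUT={a:0, c:-2, d:-2, e:0, f:-2; rest ⊤}
  B6:   IN={a:0, c:-2, d:-2, e:0, f:-2; rest ⊤}   OUT={a:0, b:-4, c:-2, d:-2, e:0, f:-2; rest ⊤}
  B7:   IN={a:0, b:-4, c:-2, d:-2, e:0, f:-2; rest ⊤}   OUT={a:0, b:-4, c:-2, d:-2, e:0, f:-2; rest ⊤}
  B8:   IN={a:0, b:-4, c:-2, d:-2, e:0, f:-2; rest ⊤}   OUT={a:0, b:-4, c:2, d:-2, e:0, f:4; rest ⊤}

Merge at B3: IN[B3] = OUT[B2] = {a: 0, b: ⊤, c: ⊤, d: -2, e: 0, f: 0}

Answer: {a: 0, b: ⊤, c: ⊤, d: -2, e: 0, f: 0}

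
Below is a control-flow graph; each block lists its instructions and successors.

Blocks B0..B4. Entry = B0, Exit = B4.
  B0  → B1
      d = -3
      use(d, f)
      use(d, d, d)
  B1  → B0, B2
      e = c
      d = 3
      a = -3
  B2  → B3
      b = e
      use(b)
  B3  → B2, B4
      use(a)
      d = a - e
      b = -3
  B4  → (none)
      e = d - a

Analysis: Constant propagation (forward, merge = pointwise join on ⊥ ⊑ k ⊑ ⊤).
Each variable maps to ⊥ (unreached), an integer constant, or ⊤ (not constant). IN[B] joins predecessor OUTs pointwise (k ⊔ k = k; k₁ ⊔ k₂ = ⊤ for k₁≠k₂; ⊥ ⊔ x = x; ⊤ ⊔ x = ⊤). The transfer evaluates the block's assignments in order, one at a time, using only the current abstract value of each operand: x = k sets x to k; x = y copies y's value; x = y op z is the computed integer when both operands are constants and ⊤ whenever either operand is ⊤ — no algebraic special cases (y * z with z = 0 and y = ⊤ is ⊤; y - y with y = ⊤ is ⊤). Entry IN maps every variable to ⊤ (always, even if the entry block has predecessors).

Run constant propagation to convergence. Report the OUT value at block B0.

Answer: {a: ⊤, b: ⊤, c: ⊤, d: -3, e: ⊤, f: ⊤}

Working:
Fixpoint table:
  B0:   IN=(all ⊤)   OUT={d:-3; rest ⊤}
  B1:   IN={d:-3; rest ⊤}   OUT={a:-3, d:3; rest ⊤}
  B2:   IN={a:-3; rest ⊤}   OUT={a:-3; rest ⊤}
  B3:   IN={a:-3; rest ⊤}   OUT={a:-3, b:-3; rest ⊤}
  B4:   IN={a:-3, b:-3; rest ⊤}   OUT={a:-3, b:-3; rest ⊤}

Merge at B0 (entry node, so the boundary value (all ⊤) is joined with the incoming edge(s)): IN[B0] = (all ⊤) ⊔ OUT[B1] = {a: ⊤, b: ⊤, c: ⊤, d: ⊤, e: ⊤, f: ⊤}
Applying B0's transfer function to that IN value gives OUT[B0] (row B0 above).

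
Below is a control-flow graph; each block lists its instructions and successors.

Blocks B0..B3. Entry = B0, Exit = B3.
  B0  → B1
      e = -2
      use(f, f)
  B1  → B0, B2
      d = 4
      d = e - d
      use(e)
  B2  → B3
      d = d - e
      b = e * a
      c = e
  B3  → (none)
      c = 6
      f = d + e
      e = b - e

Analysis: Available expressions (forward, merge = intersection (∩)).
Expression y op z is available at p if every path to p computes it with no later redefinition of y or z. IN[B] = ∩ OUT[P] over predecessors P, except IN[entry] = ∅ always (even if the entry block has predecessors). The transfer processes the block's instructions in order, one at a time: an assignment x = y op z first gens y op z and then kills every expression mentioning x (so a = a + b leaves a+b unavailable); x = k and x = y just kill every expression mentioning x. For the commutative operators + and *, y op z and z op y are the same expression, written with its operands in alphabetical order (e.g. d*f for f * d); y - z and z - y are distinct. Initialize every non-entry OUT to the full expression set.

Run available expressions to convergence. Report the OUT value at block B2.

Answer: {a*e}

Derivation:
Fixpoint table:
  B0:  IN={}  OUT={}
  B1:  IN={}  OUT={}
  B2:  IN={}  OUT={a*e}
  B3:  IN={a*e}  OUT={}

Merge at B2: IN[B2] = OUT[B1] = {}
Applying B2's transfer function to that IN value gives OUT[B2] (row B2 above).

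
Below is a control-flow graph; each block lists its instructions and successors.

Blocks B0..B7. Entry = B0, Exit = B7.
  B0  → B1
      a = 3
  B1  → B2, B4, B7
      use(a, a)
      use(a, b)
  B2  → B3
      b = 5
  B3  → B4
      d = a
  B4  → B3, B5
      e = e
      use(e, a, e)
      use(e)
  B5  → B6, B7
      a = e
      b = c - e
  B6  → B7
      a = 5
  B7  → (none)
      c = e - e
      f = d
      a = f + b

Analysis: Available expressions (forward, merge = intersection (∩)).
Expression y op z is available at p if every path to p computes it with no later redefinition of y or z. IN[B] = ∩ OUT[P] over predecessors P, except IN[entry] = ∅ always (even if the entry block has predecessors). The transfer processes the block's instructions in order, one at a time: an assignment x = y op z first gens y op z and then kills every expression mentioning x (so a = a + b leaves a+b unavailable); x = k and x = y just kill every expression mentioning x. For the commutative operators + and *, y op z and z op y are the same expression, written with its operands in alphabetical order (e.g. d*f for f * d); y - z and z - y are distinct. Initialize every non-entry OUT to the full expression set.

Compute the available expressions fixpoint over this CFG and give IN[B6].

Fixpoint table:
  B0: | IN={} | OUT={}
  B1: | IN={} | OUT={}
  B2: | IN={} | OUT={}
  B3: | IN={} | OUT={}
  B4: | IN={} | OUT={}
  B5: | IN={} | OUT={c-e}
  B6: | IN={c-e} | OUT={c-e}
  B7: | IN={} | OUT={b+f, e-e}

Merge at B6: IN[B6] = OUT[B5] = {c-e}

Answer: {c-e}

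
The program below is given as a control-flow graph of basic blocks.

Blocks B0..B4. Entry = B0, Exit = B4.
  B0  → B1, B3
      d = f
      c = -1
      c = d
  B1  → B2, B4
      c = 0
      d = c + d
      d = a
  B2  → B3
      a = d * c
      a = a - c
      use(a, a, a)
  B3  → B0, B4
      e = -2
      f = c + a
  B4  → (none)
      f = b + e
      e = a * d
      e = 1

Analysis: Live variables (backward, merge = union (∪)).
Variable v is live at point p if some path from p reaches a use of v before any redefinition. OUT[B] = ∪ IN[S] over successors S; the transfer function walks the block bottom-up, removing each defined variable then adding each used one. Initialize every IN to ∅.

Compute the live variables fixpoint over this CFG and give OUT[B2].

Answer: {a, b, c, d}

Trace:
Converged values:
  B0:   IN={a, b, e, f}   OUT={a, b, c, d, e}
  B1:   IN={a, b, d, e}   OUT={a, b, c, d, e}
  B2:   IN={b, c, d}   OUT={a, b, c, d}
  B3:   IN={a, b, c, d}   OUT={a, b, d, e, f}
  B4:   IN={a, b, d, e}   OUT={}

Merge at B2: OUT[B2] = IN[B3] = {a, b, c, d}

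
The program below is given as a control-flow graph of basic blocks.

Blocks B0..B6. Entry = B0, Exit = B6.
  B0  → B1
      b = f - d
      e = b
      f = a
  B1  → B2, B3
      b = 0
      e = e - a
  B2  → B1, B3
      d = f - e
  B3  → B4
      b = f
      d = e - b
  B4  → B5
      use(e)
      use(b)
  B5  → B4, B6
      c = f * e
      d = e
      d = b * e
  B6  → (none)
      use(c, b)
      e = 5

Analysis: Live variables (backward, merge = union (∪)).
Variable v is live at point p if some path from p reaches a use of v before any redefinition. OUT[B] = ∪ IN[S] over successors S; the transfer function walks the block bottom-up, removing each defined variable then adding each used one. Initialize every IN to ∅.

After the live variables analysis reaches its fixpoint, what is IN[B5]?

Per-block solution:
  B0:   IN={a, d, f}   OUT={a, e, f}
  B1:   IN={a, e, f}   OUT={a, e, f}
  B2:   IN={a, e, f}   OUT={a, e, f}
  B3:   IN={e, f}   OUT={b, e, f}
  B4:   IN={b, e, f}   OUT={b, e, f}
  B5:   IN={b, e, f}   OUT={b, c, e, f}
  B6:   IN={b, c}   OUT={}

Merge at B5: OUT[B5] = IN[B4] ⊔ IN[B6] = {b, c, e, f}
Applying B5's transfer function to that OUT value gives IN[B5] (row B5 above).

Answer: {b, e, f}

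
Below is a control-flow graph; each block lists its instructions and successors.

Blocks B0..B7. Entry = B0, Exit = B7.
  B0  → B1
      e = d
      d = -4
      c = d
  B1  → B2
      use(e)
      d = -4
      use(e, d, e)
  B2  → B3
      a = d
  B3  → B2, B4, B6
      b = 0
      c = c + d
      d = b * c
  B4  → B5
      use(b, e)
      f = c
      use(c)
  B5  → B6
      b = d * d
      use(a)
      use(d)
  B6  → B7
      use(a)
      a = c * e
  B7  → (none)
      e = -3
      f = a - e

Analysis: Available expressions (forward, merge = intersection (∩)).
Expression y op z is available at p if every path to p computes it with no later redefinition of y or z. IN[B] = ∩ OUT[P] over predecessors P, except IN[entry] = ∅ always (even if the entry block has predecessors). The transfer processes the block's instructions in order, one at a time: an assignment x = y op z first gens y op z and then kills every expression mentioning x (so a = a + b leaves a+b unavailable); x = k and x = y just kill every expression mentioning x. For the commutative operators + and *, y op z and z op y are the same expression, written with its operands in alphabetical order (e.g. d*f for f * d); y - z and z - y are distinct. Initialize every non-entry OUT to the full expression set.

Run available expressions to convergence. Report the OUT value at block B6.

Answer: {c*e}

Working:
Per-block solution:
  B0:   IN={}   OUT={}
  B1:   IN={}   OUT={}
  B2:   IN={}   OUT={}
  B3:   IN={}   OUT={b*c}
  B4:   IN={b*c}   OUT={b*c}
  B5:   IN={b*c}   OUT={d*d}
  B6:   IN={}   OUT={c*e}
  B7:   IN={c*e}   OUT={a-e}

Merge at B6: IN[B6] = OUT[B3] ∩ OUT[B5] = {}
Applying B6's transfer function to that IN value gives OUT[B6] (row B6 above).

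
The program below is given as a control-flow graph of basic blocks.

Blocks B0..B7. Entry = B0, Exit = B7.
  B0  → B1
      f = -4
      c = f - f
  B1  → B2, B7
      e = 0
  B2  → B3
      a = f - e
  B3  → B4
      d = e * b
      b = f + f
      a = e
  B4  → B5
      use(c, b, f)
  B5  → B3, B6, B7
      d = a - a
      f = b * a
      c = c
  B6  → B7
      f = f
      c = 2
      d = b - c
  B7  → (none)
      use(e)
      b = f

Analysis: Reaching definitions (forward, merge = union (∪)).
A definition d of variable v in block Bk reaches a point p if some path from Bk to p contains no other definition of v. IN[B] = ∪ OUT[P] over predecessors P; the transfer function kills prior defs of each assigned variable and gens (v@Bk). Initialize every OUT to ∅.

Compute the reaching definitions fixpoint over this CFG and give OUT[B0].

Answer: {c@B0, f@B0}

Working:
Fixpoint table:
  B0:  IN={}  OUT={c@B0, f@B0}
  B1:  IN={c@B0, f@B0}  OUT={c@B0, e@B1, f@B0}
  B2:  IN={c@B0, e@B1, f@B0}  OUT={a@B2, c@B0, e@B1, f@B0}
  B3:  IN={a@B2, a@B3, b@B3, c@B0, c@B5, d@B5, e@B1, f@B0, f@B5}  OUT={a@B3, b@B3, c@B0, c@B5, d@B3, e@B1, f@B0, f@B5}
  B4:  IN={a@B3, b@B3, c@B0, c@B5, d@B3, e@B1, f@B0, f@B5}  OUT={a@B3, b@B3, c@B0, c@B5, d@B3, e@B1, f@B0, f@B5}
  B5:  IN={a@B3, b@B3, c@B0, c@B5, d@B3, e@B1, f@B0, f@B5}  OUT={a@B3, b@B3, c@B5, d@B5, e@B1, f@B5}
  B6:  IN={a@B3, b@B3, c@B5, d@B5, e@B1, f@B5}  OUT={a@B3, b@B3, c@B6, d@B6, e@B1, f@B6}
  B7:  IN={a@B3, b@B3, c@B0, c@B5, c@B6, d@B5, d@B6, e@B1, f@B0, f@B5, f@B6}  OUT={a@B3, b@B7, c@B0, c@B5, c@B6, d@B5, d@B6, e@B1, f@B0, f@B5, f@B6}

B0 is the boundary node: IN[B0] = {}
Applying B0's transfer function to that IN value gives OUT[B0] (row B0 above).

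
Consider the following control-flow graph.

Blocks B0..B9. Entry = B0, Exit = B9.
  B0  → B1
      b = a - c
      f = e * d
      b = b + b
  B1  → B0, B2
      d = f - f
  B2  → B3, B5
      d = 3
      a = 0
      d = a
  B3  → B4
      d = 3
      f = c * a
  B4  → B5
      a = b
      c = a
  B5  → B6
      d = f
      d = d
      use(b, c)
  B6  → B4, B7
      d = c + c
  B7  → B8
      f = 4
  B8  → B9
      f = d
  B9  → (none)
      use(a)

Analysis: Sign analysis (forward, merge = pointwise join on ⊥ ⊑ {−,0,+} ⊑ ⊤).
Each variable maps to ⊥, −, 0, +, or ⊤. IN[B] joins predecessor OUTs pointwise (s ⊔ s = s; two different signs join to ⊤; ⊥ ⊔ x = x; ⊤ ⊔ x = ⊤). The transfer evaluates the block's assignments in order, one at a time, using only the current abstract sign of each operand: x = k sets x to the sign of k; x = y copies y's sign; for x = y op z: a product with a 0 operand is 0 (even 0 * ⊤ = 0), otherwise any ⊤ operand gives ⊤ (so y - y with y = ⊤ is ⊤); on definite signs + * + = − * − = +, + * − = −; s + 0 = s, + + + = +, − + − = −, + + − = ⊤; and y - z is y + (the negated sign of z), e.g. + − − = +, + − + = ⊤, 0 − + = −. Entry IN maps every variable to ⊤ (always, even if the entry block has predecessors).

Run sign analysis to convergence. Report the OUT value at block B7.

Answer: {a: ⊤, b: ⊤, c: ⊤, d: ⊤, e: ⊤, f: +}

Working:
Fixpoint table:
  B0:   IN=(all ⊤)   OUT=(all ⊤)
  B1:   IN=(all ⊤)   OUT=(all ⊤)
  B2:   IN=(all ⊤)   OUT={a:0, d:0; rest ⊤}
  B3:   IN={a:0, d:0; rest ⊤}   OUT={a:0, d:+, f:0; rest ⊤}
  B4:   IN=(all ⊤)   OUT=(all ⊤)
  B5:   IN=(all ⊤)   OUT=(all ⊤)
  B6:   IN=(all ⊤)   OUT=(all ⊤)
  B7:   IN=(all ⊤)   OUT={f:+; rest ⊤}
  B8:   IN={f:+; rest ⊤}   OUT=(all ⊤)
  B9:   IN=(all ⊤)   OUT=(all ⊤)

Merge at B7: IN[B7] = OUT[B6] = {a: ⊤, b: ⊤, c: ⊤, d: ⊤, e: ⊤, f: ⊤}
Applying B7's transfer function to that IN value gives OUT[B7] (row B7 above).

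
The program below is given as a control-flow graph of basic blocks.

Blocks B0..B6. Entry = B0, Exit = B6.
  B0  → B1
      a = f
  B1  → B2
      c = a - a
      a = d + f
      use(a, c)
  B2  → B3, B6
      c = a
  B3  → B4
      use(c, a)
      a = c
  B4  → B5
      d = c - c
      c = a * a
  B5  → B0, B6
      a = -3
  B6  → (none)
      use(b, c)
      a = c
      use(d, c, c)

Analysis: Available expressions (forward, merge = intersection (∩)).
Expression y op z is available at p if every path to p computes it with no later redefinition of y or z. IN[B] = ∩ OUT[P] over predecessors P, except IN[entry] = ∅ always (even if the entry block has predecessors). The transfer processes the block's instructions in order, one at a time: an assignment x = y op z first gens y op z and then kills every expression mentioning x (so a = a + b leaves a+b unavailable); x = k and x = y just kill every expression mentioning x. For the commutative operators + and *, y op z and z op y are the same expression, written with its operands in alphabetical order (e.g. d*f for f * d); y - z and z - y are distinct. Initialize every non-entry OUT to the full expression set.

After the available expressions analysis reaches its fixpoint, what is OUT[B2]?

Answer: {d+f}

Trace:
Converged values:
  B0:   IN={}   OUT={}
  B1:   IN={}   OUT={d+f}
  B2:   IN={d+f}   OUT={d+f}
  B3:   IN={d+f}   OUT={d+f}
  B4:   IN={d+f}   OUT={a*a}
  B5:   IN={a*a}   OUT={}
  B6:   IN={}   OUT={}

Merge at B2: IN[B2] = OUT[B1] = {d+f}
Applying B2's transfer function to that IN value gives OUT[B2] (row B2 above).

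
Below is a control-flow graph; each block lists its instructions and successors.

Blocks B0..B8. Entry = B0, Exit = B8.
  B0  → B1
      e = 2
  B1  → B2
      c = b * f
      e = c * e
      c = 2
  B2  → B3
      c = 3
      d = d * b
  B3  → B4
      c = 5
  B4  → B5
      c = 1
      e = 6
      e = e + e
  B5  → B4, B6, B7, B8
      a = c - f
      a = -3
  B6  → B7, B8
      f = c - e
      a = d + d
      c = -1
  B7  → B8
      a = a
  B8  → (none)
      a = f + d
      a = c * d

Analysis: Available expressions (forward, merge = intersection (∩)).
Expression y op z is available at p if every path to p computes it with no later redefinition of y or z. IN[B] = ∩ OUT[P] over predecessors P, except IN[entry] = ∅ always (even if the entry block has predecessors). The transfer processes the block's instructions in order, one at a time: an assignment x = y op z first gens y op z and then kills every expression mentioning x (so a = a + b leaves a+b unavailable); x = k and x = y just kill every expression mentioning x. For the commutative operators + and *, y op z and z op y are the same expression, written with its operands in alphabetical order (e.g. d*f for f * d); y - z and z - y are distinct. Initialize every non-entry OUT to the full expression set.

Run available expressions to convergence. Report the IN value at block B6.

Answer: {b*f, c-f}

Trace:
Per-block solution:
  B0:   IN={}   OUT={}
  B1:   IN={}   OUT={b*f}
  B2:   IN={b*f}   OUT={b*f}
  B3:   IN={b*f}   OUT={b*f}
  B4:   IN={b*f}   OUT={b*f}
  B5:   IN={b*f}   OUT={b*f, c-f}
  B6:   IN={b*f, c-f}   OUT={d+d}
  B7:   IN={}   OUT={}
  B8:   IN={}   OUT={c*d, d+f}

Merge at B6: IN[B6] = OUT[B5] = {b*f, c-f}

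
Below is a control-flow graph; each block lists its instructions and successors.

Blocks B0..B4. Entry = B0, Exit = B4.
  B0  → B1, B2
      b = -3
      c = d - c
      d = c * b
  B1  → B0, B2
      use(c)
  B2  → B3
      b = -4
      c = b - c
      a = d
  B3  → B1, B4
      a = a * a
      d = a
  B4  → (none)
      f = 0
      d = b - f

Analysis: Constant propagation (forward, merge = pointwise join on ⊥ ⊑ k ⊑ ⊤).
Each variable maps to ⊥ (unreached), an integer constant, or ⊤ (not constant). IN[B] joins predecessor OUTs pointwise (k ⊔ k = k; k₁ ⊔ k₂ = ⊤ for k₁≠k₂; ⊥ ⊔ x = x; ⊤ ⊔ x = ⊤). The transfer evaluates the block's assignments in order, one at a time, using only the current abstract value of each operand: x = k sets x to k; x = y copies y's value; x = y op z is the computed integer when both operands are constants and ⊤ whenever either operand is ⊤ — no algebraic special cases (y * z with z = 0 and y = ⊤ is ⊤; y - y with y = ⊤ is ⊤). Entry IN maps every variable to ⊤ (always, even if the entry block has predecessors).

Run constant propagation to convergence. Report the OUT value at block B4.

Fixpoint table:
  B0: | IN=(all ⊤) | OUT={b:-3; rest ⊤}
  B1: | IN=(all ⊤) | OUT=(all ⊤)
  B2: | IN=(all ⊤) | OUT={b:-4; rest ⊤}
  B3: | IN={b:-4; rest ⊤} | OUT={b:-4; rest ⊤}
  B4: | IN={b:-4; rest ⊤} | OUT={b:-4, d:-4, f:0; rest ⊤}

Merge at B4: IN[B4] = OUT[B3] = {a: ⊤, b: -4, c: ⊤, d: ⊤, e: ⊤, f: ⊤}
Applying B4's transfer function to that IN value gives OUT[B4] (row B4 above).

Answer: {a: ⊤, b: -4, c: ⊤, d: -4, e: ⊤, f: 0}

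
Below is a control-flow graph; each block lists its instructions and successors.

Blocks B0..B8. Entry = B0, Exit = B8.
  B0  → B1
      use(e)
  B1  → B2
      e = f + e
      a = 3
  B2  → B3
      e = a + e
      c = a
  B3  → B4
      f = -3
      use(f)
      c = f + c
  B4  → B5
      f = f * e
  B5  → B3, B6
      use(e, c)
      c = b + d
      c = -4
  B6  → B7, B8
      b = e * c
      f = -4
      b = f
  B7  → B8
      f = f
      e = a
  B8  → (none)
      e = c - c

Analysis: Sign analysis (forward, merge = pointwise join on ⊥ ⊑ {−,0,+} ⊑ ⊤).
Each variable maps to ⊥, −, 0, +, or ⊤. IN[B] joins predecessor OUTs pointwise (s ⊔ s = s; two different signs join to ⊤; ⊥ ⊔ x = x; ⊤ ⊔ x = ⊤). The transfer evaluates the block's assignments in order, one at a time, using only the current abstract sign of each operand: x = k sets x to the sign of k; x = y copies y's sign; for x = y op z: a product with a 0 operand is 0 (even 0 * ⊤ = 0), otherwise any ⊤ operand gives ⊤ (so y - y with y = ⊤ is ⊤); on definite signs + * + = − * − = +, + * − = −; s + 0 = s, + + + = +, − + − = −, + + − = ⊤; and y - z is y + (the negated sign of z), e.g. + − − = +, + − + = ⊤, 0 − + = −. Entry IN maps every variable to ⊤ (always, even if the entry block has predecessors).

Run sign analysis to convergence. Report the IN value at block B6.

Fixpoint table:
  B0:  IN=(all ⊤)  OUT=(all ⊤)
  B1:  IN=(all ⊤)  OUT={a:+; rest ⊤}
  B2:  IN={a:+; rest ⊤}  OUT={a:+, c:+; rest ⊤}
  B3:  IN={a:+; rest ⊤}  OUT={a:+, f:-; rest ⊤}
  B4:  IN={a:+, f:-; rest ⊤}  OUT={a:+; rest ⊤}
  B5:  IN={a:+; rest ⊤}  OUT={a:+, c:-; rest ⊤}
  B6:  IN={a:+, c:-; rest ⊤}  OUT={a:+, b:-, c:-, f:-; rest ⊤}
  B7:  IN={a:+, b:-, c:-, f:-; rest ⊤}  OUT={a:+, b:-, c:-, e:+, f:-; rest ⊤}
  B8:  IN={a:+, b:-, c:-, f:-; rest ⊤}  OUT={a:+, b:-, c:-, f:-; rest ⊤}

Merge at B6: IN[B6] = OUT[B5] = {a: +, b: ⊤, c: -, d: ⊤, e: ⊤, f: ⊤}

Answer: {a: +, b: ⊤, c: -, d: ⊤, e: ⊤, f: ⊤}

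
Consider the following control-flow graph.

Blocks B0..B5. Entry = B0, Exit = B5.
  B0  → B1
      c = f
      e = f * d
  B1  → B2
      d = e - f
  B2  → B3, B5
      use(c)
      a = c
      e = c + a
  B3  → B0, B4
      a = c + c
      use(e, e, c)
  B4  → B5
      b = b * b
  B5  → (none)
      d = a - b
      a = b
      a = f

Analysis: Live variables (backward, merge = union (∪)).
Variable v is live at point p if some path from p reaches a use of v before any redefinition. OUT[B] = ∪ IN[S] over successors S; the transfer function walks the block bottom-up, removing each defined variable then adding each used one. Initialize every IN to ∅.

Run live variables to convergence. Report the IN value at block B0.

Fixpoint table:
  B0:  IN={b, d, f}  OUT={b, c, e, f}
  B1:  IN={b, c, e, f}  OUT={b, c, d, f}
  B2:  IN={b, c, d, f}  OUT={a, b, c, d, e, f}
  B3:  IN={b, c, d, e, f}  OUT={a, b, d, f}
  B4:  IN={a, b, f}  OUT={a, b, f}
  B5:  IN={a, b, f}  OUT={}

Merge at B0: OUT[B0] = IN[B1] = {b, c, e, f}
Applying B0's transfer function to that OUT value gives IN[B0] (row B0 above).

Answer: {b, d, f}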